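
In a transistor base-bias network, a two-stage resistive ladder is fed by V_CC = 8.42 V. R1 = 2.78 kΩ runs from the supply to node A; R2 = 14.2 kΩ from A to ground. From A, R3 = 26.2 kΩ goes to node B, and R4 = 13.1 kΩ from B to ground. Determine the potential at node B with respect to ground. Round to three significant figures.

Looking into the second stage from A: R3 + R4 = 39.30 kΩ appears in parallel with R2.
Effective lower resistance at A: R2 ‖ 39.30 = 10.43 kΩ.
First divider: V_A = V_CC · 10.43/(2.78 + 10.43) = 6.648 V.
Stage 2 is unloaded, so V_B = V_A · R4/(R3+R4) = 6.648 × 13.1/39.30 = 2.216 V.

V_B ≈ 2.22 V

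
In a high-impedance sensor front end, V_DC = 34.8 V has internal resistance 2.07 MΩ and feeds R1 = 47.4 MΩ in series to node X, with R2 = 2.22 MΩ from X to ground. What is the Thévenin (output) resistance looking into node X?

R_th ≈ 2.12 MΩ

R1' = 2.07 + 47.4 = 49.47 MΩ (source resistance + R1).
Looking into X with the source shorted: R_th = R1'·R2/(R1'+R2) = 49.47 × 2.22/51.69 = 2.125 MΩ.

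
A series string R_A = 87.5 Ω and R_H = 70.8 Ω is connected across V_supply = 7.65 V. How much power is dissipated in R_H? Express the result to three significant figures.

P ≈ 0.165 W

ΣR = 158.3 Ω → I = 7.65/158.3 = 0.04833 A.
P(R_H) = I²·R_H = (0.04833)² × 70.8 = 0.1653 W.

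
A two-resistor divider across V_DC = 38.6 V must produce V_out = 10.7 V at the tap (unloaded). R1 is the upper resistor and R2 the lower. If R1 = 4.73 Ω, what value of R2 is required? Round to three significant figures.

The divider ratio is R2/(R1+R2) = 10.7/38.6 = 0.2772.
Rearranging, R2 = R1·k/(1−k) = 4.73 × 0.3835 = 1.814 Ω.

R2 ≈ 1.81 Ω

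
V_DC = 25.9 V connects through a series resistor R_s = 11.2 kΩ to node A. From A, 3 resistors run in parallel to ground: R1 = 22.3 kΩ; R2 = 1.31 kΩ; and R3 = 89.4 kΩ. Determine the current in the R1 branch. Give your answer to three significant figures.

I ≈ 0.114 mA

Combine the parallel branches: R_p = (1/22.3 + 1/1.31 + 1/89.4)⁻¹ = 1.220 kΩ.
V_A by voltage divider: V_A = 25.9 × 1.220/(11.2 + 1.220) = 2.545 V.
Branch current I = V_A/R1 = 2.545/22.3 = 0.1141 mA.
(Check via current divider: I_total = 2.085 mA; share G_k/ΣG = 0.05473 → same result.)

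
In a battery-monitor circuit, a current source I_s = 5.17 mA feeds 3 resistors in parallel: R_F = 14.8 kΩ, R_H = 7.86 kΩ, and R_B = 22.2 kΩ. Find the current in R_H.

I ≈ 2.74 mA

Total conductance ΣG = 1/14.8 + 1/7.86 + 1/22.2 = 0.2398 (units of 1/kΩ).
R_H takes the fraction G_k/ΣG = 0.1272/0.2398 = 0.5305, so I = 5.17 × 0.5305 = 2.743 mA.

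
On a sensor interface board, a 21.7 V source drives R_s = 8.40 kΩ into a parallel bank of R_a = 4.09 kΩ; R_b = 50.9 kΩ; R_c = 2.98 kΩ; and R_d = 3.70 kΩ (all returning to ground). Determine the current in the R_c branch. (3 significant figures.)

Parallel bank: R_p = 1/(1/4.09 + 1/50.9 + 1/2.98 + 1/3.70) = 1.149 kΩ.
Node voltage V_A = V_DC · R_p/(R_s + R_p) = 21.7 × 0.1204 = 2.612 V.
Branch current I = V_A/R_c = 2.612/2.98 = 0.8765 mA.
(Equivalently: I_total = 2.272 mA, then current-divider fraction G_k/ΣG = 0.3857.)

I ≈ 0.877 mA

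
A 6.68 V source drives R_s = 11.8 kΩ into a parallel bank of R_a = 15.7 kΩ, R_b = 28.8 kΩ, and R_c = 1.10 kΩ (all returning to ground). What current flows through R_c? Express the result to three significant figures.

I ≈ 0.471 mA

Parallel bank: R_p = 1/(1/15.7 + 1/28.8 + 1/1.10) = 0.9925 kΩ.
Node voltage V_A = V_supply · R_p/(R_s + R_p) = 6.68 × 0.07759 = 0.5183 V.
I(R_c) = V_A / R_c = 0.5183/1.10 = 0.4712 mA.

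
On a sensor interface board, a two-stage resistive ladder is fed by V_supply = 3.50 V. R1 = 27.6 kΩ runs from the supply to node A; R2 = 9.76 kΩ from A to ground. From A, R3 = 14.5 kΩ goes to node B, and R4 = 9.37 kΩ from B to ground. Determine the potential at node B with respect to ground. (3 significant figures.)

The second stage (R3 + R4 = 23.87 kΩ) loads node A in parallel with R2.
R2 ‖ (R3+R4) = 6.927 kΩ.
V_A = 3.50 × 6.927/(27.6 + 6.927) = 0.7022 V.
V_B = V_A × 0.3925 = 0.2757 V.

V_B ≈ 0.276 V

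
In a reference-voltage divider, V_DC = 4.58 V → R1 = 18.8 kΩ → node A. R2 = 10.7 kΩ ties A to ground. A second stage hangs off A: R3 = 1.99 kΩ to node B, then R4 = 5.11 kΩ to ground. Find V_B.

V_B ≈ 0.610 V

Looking into the second stage from A: R3 + R4 = 7.100 kΩ appears in parallel with R2.
Effective lower resistance at A: R2 ‖ 7.100 = 4.268 kΩ.
So V_A = 4.58 × 0.1850 = 0.8474 V.
V_B = V_A × 0.7197 = 0.6099 V.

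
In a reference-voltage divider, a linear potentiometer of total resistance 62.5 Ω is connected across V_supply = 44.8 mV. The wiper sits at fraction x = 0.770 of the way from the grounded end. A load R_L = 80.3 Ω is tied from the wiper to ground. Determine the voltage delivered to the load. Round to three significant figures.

Lower segment x·R_p = 48.12 Ω; upper segment (1−x)·R_p = 14.37 Ω.
(x·R_p) ‖ R_L = 30.09 Ω.
Then V_out = V_supply · 30.09/(14.37 + 30.09) = 30.32 mV.

V_out ≈ 30.3 mV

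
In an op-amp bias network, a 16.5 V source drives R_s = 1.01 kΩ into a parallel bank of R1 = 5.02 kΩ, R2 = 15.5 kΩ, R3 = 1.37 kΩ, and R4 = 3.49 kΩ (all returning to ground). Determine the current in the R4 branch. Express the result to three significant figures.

Combine the parallel branches: R_p = (1/5.02 + 1/15.5 + 1/1.37 + 1/3.49)⁻¹ = 0.7811 kΩ.
Node voltage V_A = V_supply · R_p/(R_s + R_p) = 16.5 × 0.4361 = 7.196 V.
Branch current I = V_A/R4 = 7.196/3.49 = 2.062 mA.

I ≈ 2.06 mA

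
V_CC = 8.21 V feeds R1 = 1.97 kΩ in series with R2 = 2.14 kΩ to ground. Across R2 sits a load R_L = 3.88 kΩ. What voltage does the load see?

V_out ≈ 3.38 V

First combine the lower leg with the load: R2 ‖ R_L = 1.379 kΩ.
Then V_out = V_CC · R2'/(R1 + R2') = 8.21 × 1.379/3.349 = 3.381 V.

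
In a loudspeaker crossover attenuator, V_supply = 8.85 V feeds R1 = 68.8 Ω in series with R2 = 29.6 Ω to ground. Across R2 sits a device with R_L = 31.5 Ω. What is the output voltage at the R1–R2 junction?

V_out ≈ 1.61 V

First combine the lower leg with the load: R2 ‖ R_L = 15.26 Ω.
Voltage divider with the loaded lower leg: V_out = 8.85 × 15.26/(68.8 + 15.26) = 8.85 × 0.1815 = 1.607 V.
(Unloaded it would be 2.66 V; the load pulls it down.)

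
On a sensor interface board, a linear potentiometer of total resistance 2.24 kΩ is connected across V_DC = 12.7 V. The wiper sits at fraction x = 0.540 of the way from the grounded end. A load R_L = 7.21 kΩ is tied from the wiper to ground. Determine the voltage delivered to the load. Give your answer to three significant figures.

V_out ≈ 6.37 V

Split the track: R_lower = x·R_p = 1.210 kΩ, R_upper = (1−x)·R_p = 1.030 kΩ.
(x·R_p) ‖ R_L = 1.036 kΩ.
Then V_out = V_DC · 1.036/(1.030 + 1.036) = 6.367 V.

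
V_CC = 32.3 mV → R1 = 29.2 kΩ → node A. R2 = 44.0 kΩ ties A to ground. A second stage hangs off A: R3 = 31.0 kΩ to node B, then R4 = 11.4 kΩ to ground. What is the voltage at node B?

V_B ≈ 3.69 mV

The second stage (R3 + R4 = 42.40 kΩ) loads node A in parallel with R2.
R2 ‖ (R3+R4) = 21.59 kΩ.
V_A = 32.3 × 21.59/(29.2 + 21.59) = 13.73 mV.
Stage 2 is unloaded, so V_B = V_A · R4/(R3+R4) = 13.73 × 11.4/42.40 = 3.692 mV.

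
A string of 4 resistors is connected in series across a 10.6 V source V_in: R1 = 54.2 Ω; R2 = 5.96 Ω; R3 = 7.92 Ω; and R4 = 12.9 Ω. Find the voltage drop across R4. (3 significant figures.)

Total series resistance ΣR = 54.2 + 5.96 + 7.92 + 12.9 = 80.98 Ω.
By the voltage-divider rule, V = 10.6 × 12.90/80.98 = 1.689 V.

V ≈ 1.69 V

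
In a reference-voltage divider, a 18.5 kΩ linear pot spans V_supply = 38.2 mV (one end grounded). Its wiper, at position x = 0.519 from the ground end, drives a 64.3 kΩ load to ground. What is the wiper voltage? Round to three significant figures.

V_out ≈ 18.5 mV

Lower segment x·R_p = 9.601 kΩ; upper segment (1−x)·R_p = 8.899 kΩ.
(x·R_p) ‖ R_L = 8.354 kΩ.
Loaded-divider output: V_out = 38.2 × 0.4842 = 18.50 mV.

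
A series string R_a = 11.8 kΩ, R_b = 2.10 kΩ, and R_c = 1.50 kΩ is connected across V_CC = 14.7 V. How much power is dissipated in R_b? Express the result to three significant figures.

The common current is I = 14.7/15.40 = 0.9545 mA.
P = I²R = 0.9112 × 2.10 = 1.913 mW.

P ≈ 1.91 mW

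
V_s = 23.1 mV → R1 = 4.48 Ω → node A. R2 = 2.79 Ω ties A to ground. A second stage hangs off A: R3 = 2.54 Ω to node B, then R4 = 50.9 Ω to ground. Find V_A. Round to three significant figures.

Node A sees R2 in parallel with the series input of stage 2, R3 + R4 = 53.44 Ω.
R2 ‖ (R3+R4) = 2.652 Ω.
First divider: V_A = V_s · 2.652/(4.48 + 2.652) = 8.589 mV.

V_A ≈ 8.59 mV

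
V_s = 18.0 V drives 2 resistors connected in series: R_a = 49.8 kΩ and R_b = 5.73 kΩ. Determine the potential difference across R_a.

V ≈ 16.1 V

Total series resistance ΣR = 49.8 + 5.73 = 55.53 kΩ.
By the voltage-divider rule, V = 18.0 × 49.80/55.53 = 16.14 V.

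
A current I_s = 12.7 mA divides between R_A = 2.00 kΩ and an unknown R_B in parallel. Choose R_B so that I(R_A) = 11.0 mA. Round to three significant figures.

In a two-way split, I_A/I_s = R_B/(R_A + R_B).
11.0/12.7 = R_B/(R_A + R_B) → R_B = R_A · (0.8661)/(1 − 0.8661) = 2.00 × 6.471 = 12.94 kΩ.

R_B ≈ 12.9 kΩ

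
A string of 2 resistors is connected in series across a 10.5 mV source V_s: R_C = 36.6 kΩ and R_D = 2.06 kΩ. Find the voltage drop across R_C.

Series total: ΣR = 36.6 + 2.06 = 38.66 kΩ.
By the voltage-divider rule, V = 10.5 × 36.60/38.66 = 9.941 mV.

V ≈ 9.94 mV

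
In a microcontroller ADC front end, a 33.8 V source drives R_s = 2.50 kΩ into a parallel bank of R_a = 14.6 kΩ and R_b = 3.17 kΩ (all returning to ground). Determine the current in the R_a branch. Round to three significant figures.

I ≈ 1.18 mA

Combine the parallel branches: R_p = (1/14.6 + 1/3.17)⁻¹ = 2.605 kΩ.
V_A = 33.8 × 2.605/5.105 = 17.25 V.
Branch current I = V_A/R_a = 17.25/14.6 = 1.181 mA.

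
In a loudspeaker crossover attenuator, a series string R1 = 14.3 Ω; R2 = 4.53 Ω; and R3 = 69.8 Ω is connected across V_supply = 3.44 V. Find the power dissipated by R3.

P ≈ 0.105 W

Series current I = V_supply/ΣR = 3.44/88.63 = 0.03881 A.
P(R3) = I²·R3 = (0.03881)² × 69.8 = 0.1052 W.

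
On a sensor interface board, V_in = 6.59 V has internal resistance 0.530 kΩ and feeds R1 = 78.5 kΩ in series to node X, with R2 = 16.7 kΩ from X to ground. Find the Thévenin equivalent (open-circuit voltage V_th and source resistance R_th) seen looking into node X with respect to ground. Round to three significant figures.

R1' = 0.530 + 78.5 = 79.03 kΩ (source resistance + R1).
Open-circuit (no load on X): V_th = V_in · R2/(R1' + R2) = 6.59 × 16.7/(79.03 + 16.7) = 1.150 V.
Looking into X with the source shorted: R_th = R1'·R2/(R1'+R2) = 79.03 × 16.7/95.73 = 13.79 kΩ.

V_th ≈ 1.15 V, R_th ≈ 13.8 kΩ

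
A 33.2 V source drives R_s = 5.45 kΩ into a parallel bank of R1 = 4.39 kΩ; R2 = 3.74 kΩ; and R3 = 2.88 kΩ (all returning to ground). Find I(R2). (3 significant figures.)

I ≈ 1.59 mA

Combine the parallel branches: R_p = (1/4.39 + 1/3.74 + 1/2.88)⁻¹ = 1.187 kΩ.
V_A by voltage divider: V_A = 33.2 × 1.187/(5.45 + 1.187) = 5.938 V.
I(R2) = V_A / R2 = 5.938/3.74 = 1.588 mA.
(Check via current divider: I_total = 5.002 mA; share G_k/ΣG = 0.3174 → same result.)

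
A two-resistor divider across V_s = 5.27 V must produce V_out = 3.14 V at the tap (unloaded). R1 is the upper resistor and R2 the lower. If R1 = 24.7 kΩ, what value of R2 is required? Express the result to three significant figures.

R2 ≈ 36.4 kΩ

Required fraction k = V_out/V_s = 0.5958.
R2 = R1 · 0.5958/(1 − 0.5958) = 36.41 kΩ.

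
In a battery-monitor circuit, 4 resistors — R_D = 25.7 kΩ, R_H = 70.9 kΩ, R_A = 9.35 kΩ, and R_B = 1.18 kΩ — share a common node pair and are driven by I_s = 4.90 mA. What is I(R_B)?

I ≈ 4.12 mA

Total conductance ΣG = 1/25.7 + 1/70.9 + 1/9.35 + 1/1.18 = 1.007 (units of 1/kΩ).
Current divider: I(R_B) = I_s · G_k/ΣG = 4.90 × (0.8475/1.007) = 4.90 × 0.8412 = 4.122 mA.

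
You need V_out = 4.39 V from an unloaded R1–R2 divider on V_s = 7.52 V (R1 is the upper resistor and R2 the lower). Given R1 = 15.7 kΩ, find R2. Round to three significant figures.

R2 ≈ 22.0 kΩ

V_out/V_s = R2/(R1+R2) = 0.5838.
R2 = R1 · 0.5838/(1 − 0.5838) = 22.02 kΩ.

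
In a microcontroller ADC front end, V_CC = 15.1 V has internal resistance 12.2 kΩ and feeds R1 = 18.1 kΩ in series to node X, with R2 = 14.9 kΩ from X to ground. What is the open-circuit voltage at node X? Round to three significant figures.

V_th ≈ 4.98 V

R1' = 12.2 + 18.1 = 30.30 kΩ (source resistance + R1).
With X open, the divider is unloaded: V_th = 15.1 × 14.9/45.20 = 4.978 V.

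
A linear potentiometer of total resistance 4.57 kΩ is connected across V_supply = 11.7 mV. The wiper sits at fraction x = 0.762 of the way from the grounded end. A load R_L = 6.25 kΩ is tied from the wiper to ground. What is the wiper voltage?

V_out ≈ 7.87 mV

The pot divides into 1.088 kΩ above the wiper and 3.482 kΩ below.
Lower segment in parallel with the load: 3.482 ‖ 6.25 = 2.236 kΩ.
V_out = 11.7 × 2.236/(1.088 + 2.236) = 7.872 mV.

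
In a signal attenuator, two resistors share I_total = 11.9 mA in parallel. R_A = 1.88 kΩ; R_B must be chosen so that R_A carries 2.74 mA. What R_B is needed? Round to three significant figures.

The fraction through R_A equals R_B/(R_A+R_B).
With f = 0.2303, R_B = R_A · f/(1−f) = 1.88 × 0.2991 = 0.5624 kΩ.

R_B ≈ 0.562 kΩ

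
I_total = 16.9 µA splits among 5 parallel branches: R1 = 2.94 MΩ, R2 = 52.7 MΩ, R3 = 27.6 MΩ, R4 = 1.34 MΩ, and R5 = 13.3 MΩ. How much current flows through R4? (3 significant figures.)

I ≈ 10.4 µA

Total conductance ΣG = 1/2.94 + 1/52.7 + 1/27.6 + 1/1.34 + 1/13.3 = 1.217 (units of 1/MΩ).
R4 takes the fraction G_k/ΣG = 0.7463/1.217 = 0.6133, so I = 16.9 × 0.6133 = 10.36 µA.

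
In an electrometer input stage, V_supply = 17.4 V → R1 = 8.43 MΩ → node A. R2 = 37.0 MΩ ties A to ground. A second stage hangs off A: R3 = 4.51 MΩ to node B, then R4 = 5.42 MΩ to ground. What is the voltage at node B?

Node A sees R2 in parallel with the series input of stage 2, R3 + R4 = 9.930 MΩ.
Effective lower resistance at A: R2 ‖ 9.930 = 7.829 MΩ.
So V_A = 17.4 × 0.4815 = 8.378 V.
Then the unloaded second divider: V_B = V_A × R4/(R3+R4) = 8.378 × 0.5458 = 4.573 V.

V_B ≈ 4.57 V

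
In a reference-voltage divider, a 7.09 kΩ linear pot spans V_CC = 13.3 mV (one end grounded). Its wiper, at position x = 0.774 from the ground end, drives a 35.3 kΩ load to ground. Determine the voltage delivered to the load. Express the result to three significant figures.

V_out ≈ 9.94 mV

Lower segment x·R_p = 5.488 kΩ; upper segment (1−x)·R_p = 1.602 kΩ.
Lower segment in parallel with the load: 5.488 ‖ 35.3 = 4.749 kΩ.
Then V_out = V_CC · 4.749/(1.602 + 4.749) = 9.945 mV.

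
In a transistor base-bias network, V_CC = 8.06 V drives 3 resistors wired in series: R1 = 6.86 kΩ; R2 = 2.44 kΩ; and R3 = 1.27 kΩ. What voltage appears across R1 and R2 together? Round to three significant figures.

V ≈ 7.09 V

Total series resistance ΣR = 6.86 + 2.44 + 1.27 = 10.57 kΩ.
R_{R1..R2} = 6.86 + 2.44 = 9.300 kΩ.
By the voltage-divider rule, V = 8.06 × 9.300/10.57 = 7.092 V.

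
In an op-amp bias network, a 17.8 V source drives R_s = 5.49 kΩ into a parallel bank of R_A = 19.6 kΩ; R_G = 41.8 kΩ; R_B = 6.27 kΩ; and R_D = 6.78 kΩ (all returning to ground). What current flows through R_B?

I ≈ 0.917 mA

Equivalent of the parallel group: R_p = 2.618 kΩ.
Node voltage V_A = V_s · R_p/(R_s + R_p) = 17.8 × 0.3229 = 5.748 V.
I(R_B) = V_A / R_B = 5.748/6.27 = 0.9167 mA.
(Check via current divider: I_total = 2.195 mA; share G_k/ΣG = 0.4176 → same result.)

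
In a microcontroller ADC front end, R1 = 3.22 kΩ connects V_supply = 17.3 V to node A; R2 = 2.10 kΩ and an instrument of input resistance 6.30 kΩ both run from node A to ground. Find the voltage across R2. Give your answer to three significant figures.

The load sits in parallel with R2, giving an effective lower resistance R2' = R2·R_L/(R2+R_L) = 1.575 kΩ.
Voltage divider with the loaded lower leg: V_out = 17.3 × 1.575/(3.22 + 1.575) = 17.3 × 0.3285 = 5.682 V.

V_out ≈ 5.68 V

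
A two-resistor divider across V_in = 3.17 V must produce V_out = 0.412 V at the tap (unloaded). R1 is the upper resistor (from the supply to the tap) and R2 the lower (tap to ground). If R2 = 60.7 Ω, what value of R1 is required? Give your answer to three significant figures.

R1 ≈ 406 Ω

Required fraction k = V_out/V_in = 0.1300.
Rearranging, R1 = R2·(1−k)/k = 60.7 × 6.694 = 406.3 Ω.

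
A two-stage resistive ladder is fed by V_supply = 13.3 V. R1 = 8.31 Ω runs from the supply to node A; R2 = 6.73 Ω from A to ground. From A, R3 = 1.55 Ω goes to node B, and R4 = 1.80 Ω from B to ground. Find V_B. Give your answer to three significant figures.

Node A sees R2 in parallel with the series input of stage 2, R3 + R4 = 3.350 Ω.
R2 ‖ (R3+R4) = 2.237 Ω.
So V_A = 13.3 × 0.2121 = 2.821 V.
Then the unloaded second divider: V_B = V_A × R4/(R3+R4) = 2.821 × 0.5373 = 1.516 V.

V_B ≈ 1.52 V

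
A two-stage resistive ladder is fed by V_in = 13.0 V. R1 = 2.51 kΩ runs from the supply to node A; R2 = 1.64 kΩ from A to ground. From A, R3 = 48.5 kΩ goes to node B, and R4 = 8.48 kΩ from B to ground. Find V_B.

V_B ≈ 0.751 V

Node A sees R2 in parallel with the series input of stage 2, R3 + R4 = 56.98 kΩ.
Effective lower resistance at A: R2 ‖ 56.98 = 1.594 kΩ.
V_A = 13.0 × 1.594/(2.51 + 1.594) = 5.049 V.
Stage 2 is unloaded, so V_B = V_A · R4/(R3+R4) = 5.049 × 8.48/56.98 = 0.7515 V.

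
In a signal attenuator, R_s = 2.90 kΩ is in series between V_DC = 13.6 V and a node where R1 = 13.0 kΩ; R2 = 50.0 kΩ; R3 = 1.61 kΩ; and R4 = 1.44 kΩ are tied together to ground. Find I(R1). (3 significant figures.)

Parallel bank: R_p = 1/(1/13.0 + 1/50.0 + 1/1.61 + 1/1.44) = 0.7080 kΩ.
Node voltage V_A = V_DC · R_p/(R_s + R_p) = 13.6 × 0.1962 = 2.669 V.
I(R1) = V_A / R1 = 2.669/13.0 = 0.2053 mA.
(Check via current divider: I_total = 3.769 mA; share G_k/ΣG = 0.05446 → same result.)

I ≈ 0.205 mA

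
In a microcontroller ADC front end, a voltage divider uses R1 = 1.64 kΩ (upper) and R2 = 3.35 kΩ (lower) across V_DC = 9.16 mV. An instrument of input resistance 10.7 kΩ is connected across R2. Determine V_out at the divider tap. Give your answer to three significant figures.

The load sits in parallel with R2, giving an effective lower resistance R2' = R2·R_L/(R2+R_L) = 2.551 kΩ.
Now apply the divider: V_out = 9.16 × 0.6087 = 5.576 mV.
(Unloaded it would be 6.15 mV; the load pulls it down.)

V_out ≈ 5.58 mV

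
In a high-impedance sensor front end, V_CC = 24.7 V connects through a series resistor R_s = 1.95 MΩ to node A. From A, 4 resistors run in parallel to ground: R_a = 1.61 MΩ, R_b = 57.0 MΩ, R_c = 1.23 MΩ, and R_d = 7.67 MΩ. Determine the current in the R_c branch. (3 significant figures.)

I ≈ 4.92 µA

Parallel bank: R_p = 1/(1/1.61 + 1/57.0 + 1/1.23 + 1/7.67) = 0.6321 MΩ.
V_A by voltage divider: V_A = 24.7 × 0.6321/(1.95 + 0.6321) = 6.047 V.
I(R_c) = V_A / R_c = 6.047/1.23 = 4.916 µA.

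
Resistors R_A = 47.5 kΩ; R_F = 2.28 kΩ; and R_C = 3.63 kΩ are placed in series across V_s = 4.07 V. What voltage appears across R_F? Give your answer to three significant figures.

Series total: ΣR = 47.5 + 2.28 + 3.63 = 53.41 kΩ.
V = V_s · R/ΣR = 4.07 × 0.04269 = 0.1737 V.

V ≈ 0.174 V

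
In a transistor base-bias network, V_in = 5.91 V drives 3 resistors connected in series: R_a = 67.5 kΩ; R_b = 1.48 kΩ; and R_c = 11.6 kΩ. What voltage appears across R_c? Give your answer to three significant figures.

ΣR = 67.5 + 1.48 + 11.6 = 80.58 kΩ.
V = V_in · R/ΣR = 5.91 × 0.1440 = 0.8508 V.

V ≈ 0.851 V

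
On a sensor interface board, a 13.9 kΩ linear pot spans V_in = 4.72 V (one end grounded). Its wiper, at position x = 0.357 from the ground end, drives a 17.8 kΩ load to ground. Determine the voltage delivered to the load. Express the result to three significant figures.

The pot divides into 8.938 kΩ above the wiper and 4.962 kΩ below.
Lower segment in parallel with the load: 4.962 ‖ 17.8 = 3.880 kΩ.
Then V_out = V_in · 3.880/(8.938 + 3.880) = 1.429 V.

V_out ≈ 1.43 V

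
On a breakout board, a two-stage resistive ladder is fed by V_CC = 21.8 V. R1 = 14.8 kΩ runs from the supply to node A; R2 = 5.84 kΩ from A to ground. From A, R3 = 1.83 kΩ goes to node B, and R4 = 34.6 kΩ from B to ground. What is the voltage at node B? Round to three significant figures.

V_B ≈ 5.25 V

Node A sees R2 in parallel with the series input of stage 2, R3 + R4 = 36.43 kΩ.
Effective lower resistance at A: R2 ‖ 36.43 = 5.033 kΩ.
First divider: V_A = V_CC · 5.033/(14.8 + 5.033) = 5.532 V.
Then the unloaded second divider: V_B = V_A × R4/(R3+R4) = 5.532 × 0.9498 = 5.254 V.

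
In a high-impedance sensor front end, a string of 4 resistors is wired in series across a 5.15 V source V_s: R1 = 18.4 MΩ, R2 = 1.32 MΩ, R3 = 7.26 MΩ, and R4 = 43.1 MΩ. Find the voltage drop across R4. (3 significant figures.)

Series total: ΣR = 18.4 + 1.32 + 7.26 + 43.1 = 70.08 MΩ.
By the voltage-divider rule, V = 5.15 × 43.10/70.08 = 3.167 V.

V ≈ 3.17 V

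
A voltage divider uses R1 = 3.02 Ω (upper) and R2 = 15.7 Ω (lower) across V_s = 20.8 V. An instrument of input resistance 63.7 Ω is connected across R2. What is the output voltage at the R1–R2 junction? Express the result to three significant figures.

V_out ≈ 16.8 V

The load sits in parallel with R2, giving an effective lower resistance R2' = R2·R_L/(R2+R_L) = 12.60 Ω.
Voltage divider with the loaded lower leg: V_out = 20.8 × 12.60/(3.02 + 12.60) = 20.8 × 0.8066 = 16.78 V.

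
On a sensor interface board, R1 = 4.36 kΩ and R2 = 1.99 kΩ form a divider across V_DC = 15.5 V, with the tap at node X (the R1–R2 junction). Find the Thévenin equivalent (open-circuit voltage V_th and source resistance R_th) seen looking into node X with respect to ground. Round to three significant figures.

V_th ≈ 4.86 V, R_th ≈ 1.37 kΩ

V_th is the unloaded tap voltage: V_DC · R2/(R1+R2) = 15.5 × 0.3134 = 4.857 V.
Looking into X with the source shorted: R_th = R1·R2/(R1+R2) = 4.360 × 1.99/6.350 = 1.366 kΩ.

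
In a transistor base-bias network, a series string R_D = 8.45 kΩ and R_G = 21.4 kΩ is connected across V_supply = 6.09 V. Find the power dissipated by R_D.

P ≈ 0.352 mW

The common current is I = 6.09/29.85 = 0.2040 mA.
P(R_D) = I²·R_D = (0.2040)² × 8.45 = 0.3517 mW.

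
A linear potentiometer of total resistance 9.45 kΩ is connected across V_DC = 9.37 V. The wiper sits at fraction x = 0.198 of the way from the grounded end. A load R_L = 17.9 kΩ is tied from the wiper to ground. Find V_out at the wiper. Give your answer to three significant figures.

V_out ≈ 1.71 V

Split the track: R_lower = x·R_p = 1.871 kΩ, R_upper = (1−x)·R_p = 7.579 kΩ.
Lower segment in parallel with the load: 1.871 ‖ 17.9 = 1.694 kΩ.
V_out = 9.37 × 1.694/(7.579 + 1.694) = 1.712 V.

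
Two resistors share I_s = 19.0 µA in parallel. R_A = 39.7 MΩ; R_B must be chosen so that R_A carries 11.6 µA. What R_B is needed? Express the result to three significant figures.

Two-branch current divider: I_A = I_s · R_B/(R_A + R_B).
11.6/19.0 = R_B/(R_A + R_B) → R_B = R_A · (0.6105)/(1 − 0.6105) = 39.7 × 1.568 = 62.23 MΩ.

R_B ≈ 62.2 MΩ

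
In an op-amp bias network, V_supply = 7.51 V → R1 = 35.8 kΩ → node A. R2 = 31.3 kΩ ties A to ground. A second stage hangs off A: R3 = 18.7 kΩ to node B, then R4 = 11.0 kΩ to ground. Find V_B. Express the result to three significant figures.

V_B ≈ 0.831 V

Node A sees R2 in parallel with the series input of stage 2, R3 + R4 = 29.70 kΩ.
R2 ‖ (R3+R4) = 15.24 kΩ.
So V_A = 7.51 × 0.2986 = 2.242 V.
V_B = V_A × 0.3704 = 0.8305 V.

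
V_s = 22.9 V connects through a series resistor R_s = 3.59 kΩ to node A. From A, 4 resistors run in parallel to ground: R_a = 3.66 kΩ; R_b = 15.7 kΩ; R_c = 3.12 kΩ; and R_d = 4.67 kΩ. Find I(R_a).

Equivalent of the parallel group: R_p = 1.147 kΩ.
Node voltage V_A = V_s · R_p/(R_s + R_p) = 22.9 × 0.2422 = 5.546 V.
Branch current I = V_A/R_a = 5.546/3.66 = 1.515 mA.

I ≈ 1.52 mA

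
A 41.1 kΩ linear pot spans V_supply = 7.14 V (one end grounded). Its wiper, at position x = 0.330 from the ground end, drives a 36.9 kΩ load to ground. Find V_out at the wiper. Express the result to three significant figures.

The pot divides into 27.54 kΩ above the wiper and 13.56 kΩ below.
Lower segment in parallel with the load: 13.56 ‖ 36.9 = 9.918 kΩ.
Loaded-divider output: V_out = 7.14 × 0.2648 = 1.891 V.

V_out ≈ 1.89 V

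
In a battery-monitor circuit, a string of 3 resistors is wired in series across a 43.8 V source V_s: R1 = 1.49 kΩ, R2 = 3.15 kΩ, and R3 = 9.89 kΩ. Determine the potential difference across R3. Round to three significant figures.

ΣR = 1.49 + 3.15 + 9.89 = 14.53 kΩ.
By the voltage-divider rule, V = 43.8 × 9.890/14.53 = 29.81 V.

V ≈ 29.8 V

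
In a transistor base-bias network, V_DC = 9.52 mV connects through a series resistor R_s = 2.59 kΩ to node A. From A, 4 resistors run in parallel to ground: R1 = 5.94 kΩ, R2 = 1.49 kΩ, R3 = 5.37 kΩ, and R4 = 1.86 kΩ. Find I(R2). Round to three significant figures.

Equivalent of the parallel group: R_p = 0.6397 kΩ.
Node voltage V_A = V_DC · R_p/(R_s + R_p) = 9.52 × 0.1981 = 1.885 mV.
Branch current I = V_A/R2 = 1.885/1.49 = 1.265 µA.
(Equivalently: I_total = 2.948 µA, then current-divider fraction G_k/ΣG = 0.4293.)

I ≈ 1.27 µA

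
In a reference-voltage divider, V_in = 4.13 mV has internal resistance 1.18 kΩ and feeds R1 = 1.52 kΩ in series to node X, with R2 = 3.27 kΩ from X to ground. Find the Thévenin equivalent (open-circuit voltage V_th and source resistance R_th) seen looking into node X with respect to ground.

V_th ≈ 2.26 mV, R_th ≈ 1.48 kΩ

R1' = 1.18 + 1.52 = 2.700 kΩ (source resistance + R1).
Open-circuit (no load on X): V_th = V_in · R2/(R1' + R2) = 4.13 × 3.27/(2.700 + 3.27) = 2.262 mV.
Zeroing V_in shorts the top of R1' to ground, so R_th = R1' ‖ R2 = 1.479 kΩ.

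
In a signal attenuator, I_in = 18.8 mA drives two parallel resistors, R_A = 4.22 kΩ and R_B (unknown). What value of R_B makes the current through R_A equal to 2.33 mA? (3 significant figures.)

R_B ≈ 0.597 kΩ

Two-branch current divider: I_A = I_in · R_B/(R_A + R_B).
2.33/18.8 = R_B/(R_A + R_B) → R_B = R_A · (0.1239)/(1 − 0.1239) = 4.22 × 0.1415 = 0.5970 kΩ.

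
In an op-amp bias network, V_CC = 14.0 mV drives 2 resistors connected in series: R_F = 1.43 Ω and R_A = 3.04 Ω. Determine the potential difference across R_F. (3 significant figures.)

V ≈ 4.48 mV

Total series resistance ΣR = 1.43 + 3.04 = 4.470 Ω.
V = V_CC · R/ΣR = 14.0 × 0.3199 = 4.479 mV.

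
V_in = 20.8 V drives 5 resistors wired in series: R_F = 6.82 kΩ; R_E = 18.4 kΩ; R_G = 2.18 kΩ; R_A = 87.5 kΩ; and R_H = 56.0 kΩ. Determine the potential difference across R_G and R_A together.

ΣR = 6.82 + 18.4 + 2.18 + 87.5 + 56.0 = 170.9 kΩ.
R_{R_G..R_A} = 2.18 + 87.5 = 89.68 kΩ.
Voltage divider: V = V_in · (89.68 / 170.9) = 20.8 × 0.5248 = 10.91 V.

V ≈ 10.9 V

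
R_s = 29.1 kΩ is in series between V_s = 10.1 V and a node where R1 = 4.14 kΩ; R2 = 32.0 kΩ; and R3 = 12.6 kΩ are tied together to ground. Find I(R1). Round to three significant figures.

Equivalent of the parallel group: R_p = 2.840 kΩ.
Node voltage V_A = V_s · R_p/(R_s + R_p) = 10.1 × 0.08891 = 0.8979 V.
Branch current I = V_A/R1 = 0.8979/4.14 = 0.2169 mA.
(Check via current divider: I_total = 0.3162 mA; share G_k/ΣG = 0.6859 → same result.)

I ≈ 0.217 mA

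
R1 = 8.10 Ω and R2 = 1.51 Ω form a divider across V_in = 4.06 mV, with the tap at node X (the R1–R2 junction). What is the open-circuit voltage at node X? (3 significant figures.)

V_th is the unloaded tap voltage: V_in · R2/(R1+R2) = 4.06 × 0.1571 = 0.6379 mV.

V_th ≈ 0.638 mV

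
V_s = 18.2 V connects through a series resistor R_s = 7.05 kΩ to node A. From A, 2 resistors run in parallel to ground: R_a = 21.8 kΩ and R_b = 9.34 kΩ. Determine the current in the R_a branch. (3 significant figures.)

Equivalent of the parallel group: R_p = 6.539 kΩ.
V_A = 18.2 × 6.539/13.59 = 8.758 V.
I(R_a) = V_A / R_a = 8.758/21.8 = 0.4017 mA.

I ≈ 0.402 mA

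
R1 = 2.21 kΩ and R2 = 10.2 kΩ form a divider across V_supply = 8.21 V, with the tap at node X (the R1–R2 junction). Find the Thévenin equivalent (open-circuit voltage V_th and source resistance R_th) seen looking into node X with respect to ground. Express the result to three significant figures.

Open-circuit (no load on X): V_th = V_supply · R2/(R1 + R2) = 8.21 × 10.2/(2.210 + 10.2) = 6.748 V.
Zeroing V_supply shorts the top of R1 to ground, so R_th = R1 ‖ R2 = 1.816 kΩ.

V_th ≈ 6.75 V, R_th ≈ 1.82 kΩ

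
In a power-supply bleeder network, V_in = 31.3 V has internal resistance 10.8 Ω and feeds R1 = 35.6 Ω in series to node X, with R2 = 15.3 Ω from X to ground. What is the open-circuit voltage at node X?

V_th ≈ 7.76 V

R1' = 10.8 + 35.6 = 46.40 Ω (source resistance + R1).
Open-circuit (no load on X): V_th = V_in · R2/(R1' + R2) = 31.3 × 15.3/(46.40 + 15.3) = 7.762 V.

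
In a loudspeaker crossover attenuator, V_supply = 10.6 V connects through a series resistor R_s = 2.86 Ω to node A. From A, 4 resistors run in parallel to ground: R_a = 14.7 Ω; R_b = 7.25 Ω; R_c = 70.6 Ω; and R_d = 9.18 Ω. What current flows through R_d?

Combine the parallel branches: R_p = (1/14.7 + 1/7.25 + 1/70.6 + 1/9.18)⁻¹ = 3.039 Ω.
V_A = 10.6 × 3.039/5.899 = 5.461 V.
Branch current I = V_A/R_d = 5.461/9.18 = 0.5949 A.
(Equivalently: I_total = 1.797 A, then current-divider fraction G_k/ΣG = 0.3310.)

I ≈ 0.595 A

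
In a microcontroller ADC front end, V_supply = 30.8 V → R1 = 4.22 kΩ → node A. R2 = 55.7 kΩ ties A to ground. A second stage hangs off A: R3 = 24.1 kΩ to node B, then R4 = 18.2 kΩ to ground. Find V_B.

V_B ≈ 11.3 V

The second stage (R3 + R4 = 42.30 kΩ) loads node A in parallel with R2.
R2 ‖ (R3+R4) = 24.04 kΩ.
V_A = 30.8 × 24.04/(4.22 + 24.04) = 26.20 V.
Stage 2 is unloaded, so V_B = V_A · R4/(R3+R4) = 26.20 × 18.2/42.30 = 11.27 V.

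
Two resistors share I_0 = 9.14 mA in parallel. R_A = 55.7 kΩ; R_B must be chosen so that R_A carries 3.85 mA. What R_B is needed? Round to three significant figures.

R_B ≈ 40.5 kΩ

The fraction through R_A equals R_B/(R_A+R_B).
3.85/9.14 = R_B/(R_A + R_B) → R_B = R_A · (0.4212)/(1 − 0.4212) = 55.7 × 0.7278 = 40.54 kΩ.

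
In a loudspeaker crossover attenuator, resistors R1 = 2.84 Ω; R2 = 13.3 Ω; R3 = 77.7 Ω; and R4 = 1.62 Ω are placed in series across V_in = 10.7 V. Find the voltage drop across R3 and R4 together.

V ≈ 8.89 V

Total series resistance ΣR = 2.84 + 13.3 + 77.7 + 1.62 = 95.46 Ω.
R_{R3..R4} = 77.7 + 1.62 = 79.32 Ω.
By the voltage-divider rule, V = 10.7 × 79.32/95.46 = 8.891 V.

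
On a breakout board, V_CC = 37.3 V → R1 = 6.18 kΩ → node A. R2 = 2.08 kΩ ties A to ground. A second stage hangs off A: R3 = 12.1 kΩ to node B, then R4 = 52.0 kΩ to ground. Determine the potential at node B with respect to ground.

V_B ≈ 7.44 V

The second stage (R3 + R4 = 64.10 kΩ) loads node A in parallel with R2.
Effective lower resistance at A: R2 ‖ 64.10 = 2.015 kΩ.
V_A = 37.3 × 2.015/(6.18 + 2.015) = 9.170 V.
Then the unloaded second divider: V_B = V_A × R4/(R3+R4) = 9.170 × 0.8112 = 7.439 V.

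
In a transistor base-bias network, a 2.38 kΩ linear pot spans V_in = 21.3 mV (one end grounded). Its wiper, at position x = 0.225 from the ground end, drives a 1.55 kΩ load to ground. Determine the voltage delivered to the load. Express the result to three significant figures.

The pot divides into 1.845 kΩ above the wiper and 0.5355 kΩ below.
Lower segment in parallel with the load: 0.5355 ‖ 1.55 = 0.3980 kΩ.
Loaded-divider output: V_out = 21.3 × 0.1775 = 3.780 mV.
(Unloaded: V_out = x·V_in = 4.79 mV.)

V_out ≈ 3.78 mV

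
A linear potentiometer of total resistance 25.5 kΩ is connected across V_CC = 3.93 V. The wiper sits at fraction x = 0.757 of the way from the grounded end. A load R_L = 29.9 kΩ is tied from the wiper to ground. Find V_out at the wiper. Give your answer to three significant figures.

V_out ≈ 2.57 V

The pot divides into 6.196 kΩ above the wiper and 19.30 kΩ below.
(x·R_p) ‖ R_L = 11.73 kΩ.
Then V_out = V_CC · 11.73/(6.196 + 11.73) = 2.572 V.
(Unloaded: V_out = x·V_CC = 2.98 V.)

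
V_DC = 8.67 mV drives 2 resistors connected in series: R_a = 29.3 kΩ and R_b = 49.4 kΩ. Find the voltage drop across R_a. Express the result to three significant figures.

V ≈ 3.23 mV

ΣR = 29.3 + 49.4 = 78.70 kΩ.
V = V_DC · R/ΣR = 8.67 × 0.3723 = 3.228 mV.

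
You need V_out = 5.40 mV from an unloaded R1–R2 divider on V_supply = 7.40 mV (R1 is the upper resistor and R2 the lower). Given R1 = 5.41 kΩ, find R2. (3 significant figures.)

Required fraction k = V_out/V_supply = 0.7297.
R2 = R1 · 0.7297/(1 − 0.7297) = 14.61 kΩ.

R2 ≈ 14.6 kΩ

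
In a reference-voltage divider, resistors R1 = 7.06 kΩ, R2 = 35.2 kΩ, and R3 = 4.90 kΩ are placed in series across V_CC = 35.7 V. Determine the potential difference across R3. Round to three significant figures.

ΣR = 7.06 + 35.2 + 4.90 = 47.16 kΩ.
By the voltage-divider rule, V = 35.7 × 4.900/47.16 = 3.709 V.

V ≈ 3.71 V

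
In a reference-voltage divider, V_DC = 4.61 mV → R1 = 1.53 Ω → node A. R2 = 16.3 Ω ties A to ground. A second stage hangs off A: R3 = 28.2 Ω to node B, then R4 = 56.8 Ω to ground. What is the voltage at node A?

Looking into the second stage from A: R3 + R4 = 85.00 Ω appears in parallel with R2.
Effective lower resistance at A: R2 ‖ 85.00 = 13.68 Ω.
V_A = 4.61 × 13.68/(1.53 + 13.68) = 4.146 mV.

V_A ≈ 4.15 mV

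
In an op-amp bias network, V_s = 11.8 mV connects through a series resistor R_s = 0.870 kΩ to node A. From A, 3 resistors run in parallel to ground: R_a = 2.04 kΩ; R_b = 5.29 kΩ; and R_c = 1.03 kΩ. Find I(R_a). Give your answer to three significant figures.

I ≈ 2.37 µA

Combine the parallel branches: R_p = (1/2.04 + 1/5.29 + 1/1.03)⁻¹ = 0.6060 kΩ.
V_A by voltage divider: V_A = 11.8 × 0.6060/(0.870 + 0.6060) = 4.845 mV.
Branch current I = V_A/R_a = 4.845/2.04 = 2.375 µA.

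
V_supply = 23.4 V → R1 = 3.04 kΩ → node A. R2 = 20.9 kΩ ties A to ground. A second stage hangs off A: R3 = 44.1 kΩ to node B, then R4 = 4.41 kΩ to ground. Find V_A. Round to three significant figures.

The second stage (R3 + R4 = 48.51 kΩ) loads node A in parallel with R2.
R2 ‖ (R3+R4) = 14.61 kΩ.
First divider: V_A = V_supply · 14.61/(3.04 + 14.61) = 19.37 V.

V_A ≈ 19.4 V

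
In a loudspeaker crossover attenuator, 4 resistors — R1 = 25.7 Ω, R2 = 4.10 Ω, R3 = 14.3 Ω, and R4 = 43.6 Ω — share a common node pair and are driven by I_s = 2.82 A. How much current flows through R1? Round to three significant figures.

I ≈ 0.292 A

ΣG = 1/25.7 + 1/4.10 + 1/14.3 + 1/43.6 = 0.3757.
R1 takes the fraction G_k/ΣG = 0.03891/0.3757 = 0.1036, so I = 2.82 × 0.1036 = 0.2921 A.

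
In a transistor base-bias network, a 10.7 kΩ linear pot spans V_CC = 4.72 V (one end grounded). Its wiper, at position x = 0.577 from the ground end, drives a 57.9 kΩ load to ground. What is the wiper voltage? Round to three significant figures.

V_out ≈ 2.61 V

Split the track: R_lower = x·R_p = 6.174 kΩ, R_upper = (1−x)·R_p = 4.526 kΩ.
(x·R_p) ‖ R_L = 5.579 kΩ.
Loaded-divider output: V_out = 4.72 × 0.5521 = 2.606 V.
(Unloaded: V_out = x·V_CC = 2.72 V.)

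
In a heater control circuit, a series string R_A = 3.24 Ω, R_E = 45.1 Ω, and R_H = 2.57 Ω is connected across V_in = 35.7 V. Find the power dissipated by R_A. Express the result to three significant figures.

P ≈ 1.59 W

Series current I = V_in/ΣR = 35.7/50.91 = 0.7012 A.
P(R_A) = I²·R_A = (0.7012)² × 3.24 = 1.593 W.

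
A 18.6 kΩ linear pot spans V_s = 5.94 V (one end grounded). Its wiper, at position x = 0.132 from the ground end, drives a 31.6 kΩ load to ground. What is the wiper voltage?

Split the track: R_lower = x·R_p = 2.455 kΩ, R_upper = (1−x)·R_p = 16.14 kΩ.
Lower segment in parallel with the load: 2.455 ‖ 31.6 = 2.278 kΩ.
Then V_out = V_s · 2.278/(16.14 + 2.278) = 0.7345 V.

V_out ≈ 0.735 V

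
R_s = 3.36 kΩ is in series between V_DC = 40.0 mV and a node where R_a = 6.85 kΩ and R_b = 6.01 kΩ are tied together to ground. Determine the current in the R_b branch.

Combine the parallel branches: R_p = (1/6.85 + 1/6.01)⁻¹ = 3.201 kΩ.
Node voltage V_A = V_DC · R_p/(R_s + R_p) = 40.0 × 0.4879 = 19.52 mV.
Branch current I = V_A/R_b = 19.52/6.01 = 3.247 µA.

I ≈ 3.25 µA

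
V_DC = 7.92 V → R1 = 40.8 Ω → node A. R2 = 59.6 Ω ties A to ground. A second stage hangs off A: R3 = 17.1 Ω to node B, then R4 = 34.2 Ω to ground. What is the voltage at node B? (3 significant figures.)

Node A sees R2 in parallel with the series input of stage 2, R3 + R4 = 51.30 Ω.
R2 ‖ (R3+R4) = 27.57 Ω.
First divider: V_A = V_DC · 27.57/(40.8 + 27.57) = 3.194 V.
Stage 2 is unloaded, so V_B = V_A · R4/(R3+R4) = 3.194 × 34.2/51.30 = 2.129 V.

V_B ≈ 2.13 V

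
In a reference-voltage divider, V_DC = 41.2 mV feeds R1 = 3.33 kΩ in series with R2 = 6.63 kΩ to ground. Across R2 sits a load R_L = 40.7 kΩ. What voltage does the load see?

First combine the lower leg with the load: R2 ‖ R_L = 5.701 kΩ.
Then V_out = V_DC · R2'/(R1 + R2') = 41.2 × 5.701/9.031 = 26.01 mV.
(Unloaded it would be 27.4 mV; the load pulls it down.)

V_out ≈ 26.0 mV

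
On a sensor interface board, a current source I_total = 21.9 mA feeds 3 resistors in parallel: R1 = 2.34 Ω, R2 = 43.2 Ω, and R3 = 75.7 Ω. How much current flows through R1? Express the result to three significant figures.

I ≈ 20.2 mA

ΣG = 1/2.34 + 1/43.2 + 1/75.7 = 0.4637.
R1 takes the fraction G_k/ΣG = 0.4274/0.4637 = 0.9216, so I = 21.9 × 0.9216 = 20.18 mA.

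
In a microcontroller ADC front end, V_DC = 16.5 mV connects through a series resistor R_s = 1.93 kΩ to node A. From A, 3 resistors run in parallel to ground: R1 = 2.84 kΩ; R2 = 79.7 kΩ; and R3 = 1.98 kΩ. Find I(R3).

Equivalent of the parallel group: R_p = 1.150 kΩ.
V_A by voltage divider: V_A = 16.5 × 1.150/(1.93 + 1.150) = 6.160 mV.
I(R3) = V_A / R3 = 6.160/1.98 = 3.111 µA.

I ≈ 3.11 µA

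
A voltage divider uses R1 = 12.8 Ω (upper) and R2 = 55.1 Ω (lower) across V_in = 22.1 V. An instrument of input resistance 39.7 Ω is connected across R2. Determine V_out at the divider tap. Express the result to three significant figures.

V_out ≈ 14.2 V

The load sits in parallel with R2, giving an effective lower resistance R2' = R2·R_L/(R2+R_L) = 23.07 Ω.
Voltage divider with the loaded lower leg: V_out = 22.1 × 23.07/(12.8 + 23.07) = 22.1 × 0.6432 = 14.21 V.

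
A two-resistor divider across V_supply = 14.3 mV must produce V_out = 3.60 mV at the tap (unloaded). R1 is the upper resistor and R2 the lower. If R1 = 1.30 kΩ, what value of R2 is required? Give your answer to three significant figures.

Required fraction k = V_out/V_supply = 0.2517.
Rearranging, R2 = R1·k/(1−k) = 1.30 × 0.3364 = 0.4374 kΩ.

R2 ≈ 0.437 kΩ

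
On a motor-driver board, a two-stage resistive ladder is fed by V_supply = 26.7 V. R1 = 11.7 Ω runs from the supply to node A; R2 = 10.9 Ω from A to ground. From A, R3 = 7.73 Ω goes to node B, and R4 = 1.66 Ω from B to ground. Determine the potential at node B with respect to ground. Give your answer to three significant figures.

Node A sees R2 in parallel with the series input of stage 2, R3 + R4 = 9.390 Ω.
R2 ‖ (R3+R4) = 5.044 Ω.
V_A = 26.7 × 5.044/(11.7 + 5.044) = 8.044 V.
Then the unloaded second divider: V_B = V_A × R4/(R3+R4) = 8.044 × 0.1768 = 1.422 V.

V_B ≈ 1.42 V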